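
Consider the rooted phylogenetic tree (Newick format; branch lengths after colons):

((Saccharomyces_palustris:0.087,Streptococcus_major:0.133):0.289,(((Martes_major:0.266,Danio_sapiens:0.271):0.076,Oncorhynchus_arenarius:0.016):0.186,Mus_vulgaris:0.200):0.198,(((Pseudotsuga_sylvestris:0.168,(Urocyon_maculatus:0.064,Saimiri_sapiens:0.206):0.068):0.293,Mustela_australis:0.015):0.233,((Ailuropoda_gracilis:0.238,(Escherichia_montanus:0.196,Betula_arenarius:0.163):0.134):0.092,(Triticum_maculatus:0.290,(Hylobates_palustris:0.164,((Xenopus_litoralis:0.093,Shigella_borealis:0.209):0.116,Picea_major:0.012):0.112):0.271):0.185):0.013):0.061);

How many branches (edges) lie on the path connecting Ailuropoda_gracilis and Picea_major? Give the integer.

The MRCA of Ailuropoda_gracilis and Picea_major is the node subtending ((Ailuropoda_gracilis,(Escherichia_montanus,Betula_arenarius)),(Triticum_maculatus,(Hylobates_palustris,((Xenopus_litoralis,Shigella_borealis),Picea_major)))).
From Ailuropoda_gracilis up to that node: 2 branches. From Picea_major up to the same node: 4 branches. Total: 2 + 4 = 6.

6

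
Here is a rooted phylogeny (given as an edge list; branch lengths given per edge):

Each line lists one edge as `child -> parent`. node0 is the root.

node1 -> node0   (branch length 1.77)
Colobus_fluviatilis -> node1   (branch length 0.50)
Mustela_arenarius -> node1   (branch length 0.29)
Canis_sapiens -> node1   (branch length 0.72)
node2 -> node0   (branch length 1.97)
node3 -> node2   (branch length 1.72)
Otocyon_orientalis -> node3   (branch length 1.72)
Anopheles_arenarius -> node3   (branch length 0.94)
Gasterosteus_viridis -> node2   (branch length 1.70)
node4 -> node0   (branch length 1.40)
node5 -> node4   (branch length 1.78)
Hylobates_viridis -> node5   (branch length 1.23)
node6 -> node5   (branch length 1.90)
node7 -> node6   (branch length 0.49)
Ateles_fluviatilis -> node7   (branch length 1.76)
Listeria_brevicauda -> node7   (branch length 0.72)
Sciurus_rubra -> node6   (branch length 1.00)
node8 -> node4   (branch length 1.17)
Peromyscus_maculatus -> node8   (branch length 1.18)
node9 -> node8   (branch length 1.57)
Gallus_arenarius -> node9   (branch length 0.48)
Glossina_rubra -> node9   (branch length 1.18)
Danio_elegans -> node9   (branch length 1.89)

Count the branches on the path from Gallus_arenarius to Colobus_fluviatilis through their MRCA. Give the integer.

6

The MRCA of Gallus_arenarius and Colobus_fluviatilis is the root of the tree.
From Gallus_arenarius up to that node: 4 branches. From Colobus_fluviatilis up to the same node: 2 branches. Total: 4 + 2 = 6.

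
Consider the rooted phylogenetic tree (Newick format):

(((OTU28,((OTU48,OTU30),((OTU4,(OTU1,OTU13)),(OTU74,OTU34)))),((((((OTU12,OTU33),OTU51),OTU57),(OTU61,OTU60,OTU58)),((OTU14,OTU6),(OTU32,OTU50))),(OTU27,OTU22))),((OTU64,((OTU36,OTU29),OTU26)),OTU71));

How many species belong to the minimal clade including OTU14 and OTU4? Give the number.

21

The MRCA of OTU14 and OTU4 is the node subtending ((OTU28,((OTU48,OTU30),((OTU4,(OTU1,OTU13)),(OTU74,OTU34)))),((((((OTU12,OTU33),OTU51),OTU57),(OTU61,OTU60,OTU58)),((OTU14,OTU6),(OTU32,OTU50))),(OTU27,OTU22))).
That clade contains 21 terminal taxa: OTU1, OTU12, OTU13, OTU14, OTU22, OTU27, OTU28, OTU30, OTU32, OTU33, OTU34, OTU4, OTU48, OTU50, OTU51, OTU57, OTU58, OTU6, OTU60, OTU61, OTU74.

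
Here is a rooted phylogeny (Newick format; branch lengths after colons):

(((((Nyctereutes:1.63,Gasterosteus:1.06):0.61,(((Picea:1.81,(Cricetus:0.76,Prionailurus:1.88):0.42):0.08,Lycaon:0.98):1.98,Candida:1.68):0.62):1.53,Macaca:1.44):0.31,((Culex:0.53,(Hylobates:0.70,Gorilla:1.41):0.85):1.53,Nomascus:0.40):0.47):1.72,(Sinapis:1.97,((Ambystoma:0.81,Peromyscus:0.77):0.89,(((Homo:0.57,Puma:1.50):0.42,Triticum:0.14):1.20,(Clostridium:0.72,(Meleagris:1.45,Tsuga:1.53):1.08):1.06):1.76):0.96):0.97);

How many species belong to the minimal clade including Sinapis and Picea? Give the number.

21

The MRCA of Sinapis and Picea is the root, so the clade is the entire tree.
That clade contains 21 terminal taxa: Ambystoma, Candida, Clostridium, Cricetus, Culex, Gasterosteus, Gorilla, Homo, Hylobates, Lycaon, Macaca, Meleagris, Nomascus, Nyctereutes, Peromyscus, Picea, Prionailurus, Puma, Sinapis, Triticum, Tsuga.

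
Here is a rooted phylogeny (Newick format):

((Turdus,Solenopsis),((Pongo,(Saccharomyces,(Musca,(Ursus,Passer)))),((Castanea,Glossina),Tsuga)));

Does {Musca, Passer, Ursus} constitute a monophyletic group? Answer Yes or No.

Yes

The most recent common ancestor of these taxa subtends (Musca,(Ursus,Passer)).
That clade has exactly 3 tips — every listed taxon and nothing else — so the group is monophyletic.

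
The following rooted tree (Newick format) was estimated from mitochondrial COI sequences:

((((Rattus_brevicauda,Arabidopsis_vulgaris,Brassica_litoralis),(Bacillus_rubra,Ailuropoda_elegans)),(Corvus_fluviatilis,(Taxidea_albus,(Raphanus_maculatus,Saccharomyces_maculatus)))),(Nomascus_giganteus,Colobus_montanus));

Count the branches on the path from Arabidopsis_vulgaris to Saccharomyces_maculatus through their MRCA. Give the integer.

7

The MRCA of Arabidopsis_vulgaris and Saccharomyces_maculatus is the node subtending (((Rattus_brevicauda,Arabidopsis_vulgaris,Brassica_litoralis),(Bacillus_rubra,Ailuropoda_elegans)),(Corvus_fluviatilis,(Taxidea_albus,(Raphanus_maculatus,Saccharomyces_maculatus)))).
From Arabidopsis_vulgaris up to that node: 3 branches. From Saccharomyces_maculatus up to the same node: 4 branches. Total: 3 + 4 = 7.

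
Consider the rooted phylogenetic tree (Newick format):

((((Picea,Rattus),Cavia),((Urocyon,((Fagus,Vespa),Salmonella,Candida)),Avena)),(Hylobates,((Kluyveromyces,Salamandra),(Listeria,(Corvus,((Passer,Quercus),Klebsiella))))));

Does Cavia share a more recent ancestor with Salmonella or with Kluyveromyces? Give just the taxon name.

The MRCA of Cavia and Salmonella subtends (((Picea,Rattus),Cavia),((Urocyon,((Fagus,Vespa),Salmonella,Candida)),Avena)) (9 taxa).
The MRCA of Cavia and Kluyveromyces is the root, subtending the entire tree (17 taxa).
The first is nested inside the second, so Cavia shares a more recent common ancestor with Salmonella.

Salmonella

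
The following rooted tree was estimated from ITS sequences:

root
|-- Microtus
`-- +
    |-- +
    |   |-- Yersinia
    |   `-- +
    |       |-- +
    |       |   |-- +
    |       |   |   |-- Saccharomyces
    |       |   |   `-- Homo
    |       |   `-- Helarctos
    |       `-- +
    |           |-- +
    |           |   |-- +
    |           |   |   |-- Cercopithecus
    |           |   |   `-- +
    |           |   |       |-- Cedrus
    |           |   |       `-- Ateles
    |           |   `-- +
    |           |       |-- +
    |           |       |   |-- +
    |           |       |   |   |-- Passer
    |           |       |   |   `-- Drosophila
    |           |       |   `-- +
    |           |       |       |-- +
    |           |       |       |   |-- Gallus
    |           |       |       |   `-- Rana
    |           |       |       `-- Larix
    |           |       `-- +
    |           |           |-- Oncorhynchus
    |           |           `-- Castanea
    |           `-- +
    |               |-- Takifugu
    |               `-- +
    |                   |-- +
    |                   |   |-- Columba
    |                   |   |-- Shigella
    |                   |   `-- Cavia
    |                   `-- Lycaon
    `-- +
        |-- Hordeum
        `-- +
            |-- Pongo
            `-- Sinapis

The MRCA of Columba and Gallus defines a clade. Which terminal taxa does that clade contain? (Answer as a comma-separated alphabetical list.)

Ateles, Castanea, Cavia, Cedrus, Cercopithecus, Columba, Drosophila, Gallus, Larix, Lycaon, Oncorhynchus, Passer, Rana, Shigella, Takifugu

Tracing Columba: it sits inside (Columba,Shigella,Cavia).
Tracing Gallus: it sits inside (Gallus,Rana).
The smallest clade enclosing both is (((Cercopithecus,(Cedrus,Ateles)),(((Passer,Drosophila),((Gallus,Rana),Larix)),(Oncorhynchus,Castanea))),(Takifugu,((Columba,Shigella,Cavia),Lycaon))); the answer is its 15 terminal taxa in alphabetical order.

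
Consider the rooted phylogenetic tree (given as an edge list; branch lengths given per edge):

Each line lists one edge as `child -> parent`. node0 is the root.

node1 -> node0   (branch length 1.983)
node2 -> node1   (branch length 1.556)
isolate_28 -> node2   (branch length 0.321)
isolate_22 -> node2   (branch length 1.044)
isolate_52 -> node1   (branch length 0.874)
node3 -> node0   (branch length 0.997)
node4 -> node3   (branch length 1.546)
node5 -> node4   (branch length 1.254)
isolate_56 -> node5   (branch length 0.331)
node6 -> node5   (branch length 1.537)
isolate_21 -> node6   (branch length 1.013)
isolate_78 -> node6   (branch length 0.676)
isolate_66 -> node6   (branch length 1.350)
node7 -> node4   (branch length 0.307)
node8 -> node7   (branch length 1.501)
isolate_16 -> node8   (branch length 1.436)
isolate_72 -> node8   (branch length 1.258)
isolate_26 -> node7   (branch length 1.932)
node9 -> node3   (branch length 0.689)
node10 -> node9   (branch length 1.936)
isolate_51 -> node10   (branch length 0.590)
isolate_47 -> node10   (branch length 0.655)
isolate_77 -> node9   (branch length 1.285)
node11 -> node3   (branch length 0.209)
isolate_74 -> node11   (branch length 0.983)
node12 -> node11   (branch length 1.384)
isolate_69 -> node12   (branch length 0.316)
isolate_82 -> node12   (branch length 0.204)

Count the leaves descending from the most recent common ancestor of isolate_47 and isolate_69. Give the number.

The MRCA of isolate_47 and isolate_69 is the node subtending (((isolate_56,(isolate_21,isolate_78,isolate_66)),((isolate_16,isolate_72),isolate_26)),((isolate_51,isolate_47),isolate_77),(isolate_74,(isolate_69,isolate_82))).
That clade contains 13 terminal taxa: isolate_16, isolate_21, isolate_26, isolate_47, isolate_51, isolate_56, isolate_66, isolate_69, isolate_72, isolate_74, isolate_77, isolate_78, isolate_82.

13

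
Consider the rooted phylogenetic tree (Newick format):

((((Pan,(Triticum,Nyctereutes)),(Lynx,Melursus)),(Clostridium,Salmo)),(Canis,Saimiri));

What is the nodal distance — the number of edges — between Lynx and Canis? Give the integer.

6

The MRCA of Lynx and Canis is the root of the tree.
From Lynx up to that node: 4 branches. From Canis up to the same node: 2 branches. Total: 4 + 2 = 6.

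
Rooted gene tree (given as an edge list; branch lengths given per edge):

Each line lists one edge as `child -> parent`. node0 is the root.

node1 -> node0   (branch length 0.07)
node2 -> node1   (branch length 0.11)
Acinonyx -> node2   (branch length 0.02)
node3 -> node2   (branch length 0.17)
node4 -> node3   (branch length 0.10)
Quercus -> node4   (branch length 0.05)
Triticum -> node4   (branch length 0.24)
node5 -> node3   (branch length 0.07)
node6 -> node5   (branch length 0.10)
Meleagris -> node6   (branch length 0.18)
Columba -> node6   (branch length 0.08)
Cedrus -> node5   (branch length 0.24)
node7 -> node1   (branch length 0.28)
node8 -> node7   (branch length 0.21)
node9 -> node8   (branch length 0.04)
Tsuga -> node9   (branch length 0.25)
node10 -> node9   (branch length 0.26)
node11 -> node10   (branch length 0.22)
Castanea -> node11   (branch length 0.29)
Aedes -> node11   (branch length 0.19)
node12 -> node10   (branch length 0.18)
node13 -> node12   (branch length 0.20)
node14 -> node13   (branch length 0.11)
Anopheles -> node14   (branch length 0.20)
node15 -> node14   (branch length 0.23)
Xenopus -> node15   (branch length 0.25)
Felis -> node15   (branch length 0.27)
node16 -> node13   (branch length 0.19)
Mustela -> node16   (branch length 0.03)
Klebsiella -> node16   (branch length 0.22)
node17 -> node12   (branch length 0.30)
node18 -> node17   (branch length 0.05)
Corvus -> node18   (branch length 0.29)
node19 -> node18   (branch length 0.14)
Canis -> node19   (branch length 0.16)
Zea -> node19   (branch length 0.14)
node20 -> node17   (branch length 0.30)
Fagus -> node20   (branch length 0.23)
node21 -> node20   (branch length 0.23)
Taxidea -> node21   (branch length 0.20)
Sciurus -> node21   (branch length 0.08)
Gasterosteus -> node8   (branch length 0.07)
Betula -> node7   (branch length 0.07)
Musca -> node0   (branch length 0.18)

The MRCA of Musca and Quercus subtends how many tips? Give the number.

23

The MRCA of Musca and Quercus is the root, so the clade is the entire tree.
That clade contains 23 terminal taxa: Acinonyx, Aedes, Anopheles, Betula, Canis, Castanea, Cedrus, Columba, Corvus, Fagus, Felis, Gasterosteus, Klebsiella, Meleagris, Musca, Mustela, Quercus, Sciurus, Taxidea, Triticum, Tsuga, Xenopus, Zea.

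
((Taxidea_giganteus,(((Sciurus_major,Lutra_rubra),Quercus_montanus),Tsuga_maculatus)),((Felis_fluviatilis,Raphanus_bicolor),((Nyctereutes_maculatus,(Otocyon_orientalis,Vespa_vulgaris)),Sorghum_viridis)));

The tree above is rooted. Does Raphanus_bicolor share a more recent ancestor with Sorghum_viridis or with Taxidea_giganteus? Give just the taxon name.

Sorghum_viridis

The MRCA of Raphanus_bicolor and Sorghum_viridis subtends ((Felis_fluviatilis,Raphanus_bicolor),((Nyctereutes_maculatus,(Otocyon_orientalis,Vespa_vulgaris)),Sorghum_viridis)) (6 taxa).
The MRCA of Raphanus_bicolor and Taxidea_giganteus is the root, subtending the entire tree (11 taxa).
The first is nested inside the second, so Raphanus_bicolor shares a more recent common ancestor with Sorghum_viridis.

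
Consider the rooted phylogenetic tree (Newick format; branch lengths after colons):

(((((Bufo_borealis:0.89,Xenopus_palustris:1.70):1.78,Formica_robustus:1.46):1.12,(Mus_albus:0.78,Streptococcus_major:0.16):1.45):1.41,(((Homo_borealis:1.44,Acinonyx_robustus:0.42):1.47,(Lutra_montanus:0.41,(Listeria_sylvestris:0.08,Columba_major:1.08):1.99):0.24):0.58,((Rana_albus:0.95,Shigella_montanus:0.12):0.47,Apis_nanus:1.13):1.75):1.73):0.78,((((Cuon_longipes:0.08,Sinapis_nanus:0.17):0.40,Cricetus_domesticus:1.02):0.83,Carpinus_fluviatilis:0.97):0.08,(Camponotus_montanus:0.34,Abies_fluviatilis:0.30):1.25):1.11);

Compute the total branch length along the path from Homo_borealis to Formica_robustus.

9.21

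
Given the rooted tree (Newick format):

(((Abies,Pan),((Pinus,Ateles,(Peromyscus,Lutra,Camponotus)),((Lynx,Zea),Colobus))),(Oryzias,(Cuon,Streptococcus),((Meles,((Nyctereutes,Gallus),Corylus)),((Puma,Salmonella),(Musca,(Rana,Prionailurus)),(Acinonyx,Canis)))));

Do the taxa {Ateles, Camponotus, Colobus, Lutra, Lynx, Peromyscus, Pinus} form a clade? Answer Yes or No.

No

The MRCA of the listed taxa subtends ((Pinus,Ateles,(Peromyscus,Lutra,Camponotus)),((Lynx,Zea),Colobus)).
That clade also contains Zea, which is not in the proposed group, so the group is not monophyletic.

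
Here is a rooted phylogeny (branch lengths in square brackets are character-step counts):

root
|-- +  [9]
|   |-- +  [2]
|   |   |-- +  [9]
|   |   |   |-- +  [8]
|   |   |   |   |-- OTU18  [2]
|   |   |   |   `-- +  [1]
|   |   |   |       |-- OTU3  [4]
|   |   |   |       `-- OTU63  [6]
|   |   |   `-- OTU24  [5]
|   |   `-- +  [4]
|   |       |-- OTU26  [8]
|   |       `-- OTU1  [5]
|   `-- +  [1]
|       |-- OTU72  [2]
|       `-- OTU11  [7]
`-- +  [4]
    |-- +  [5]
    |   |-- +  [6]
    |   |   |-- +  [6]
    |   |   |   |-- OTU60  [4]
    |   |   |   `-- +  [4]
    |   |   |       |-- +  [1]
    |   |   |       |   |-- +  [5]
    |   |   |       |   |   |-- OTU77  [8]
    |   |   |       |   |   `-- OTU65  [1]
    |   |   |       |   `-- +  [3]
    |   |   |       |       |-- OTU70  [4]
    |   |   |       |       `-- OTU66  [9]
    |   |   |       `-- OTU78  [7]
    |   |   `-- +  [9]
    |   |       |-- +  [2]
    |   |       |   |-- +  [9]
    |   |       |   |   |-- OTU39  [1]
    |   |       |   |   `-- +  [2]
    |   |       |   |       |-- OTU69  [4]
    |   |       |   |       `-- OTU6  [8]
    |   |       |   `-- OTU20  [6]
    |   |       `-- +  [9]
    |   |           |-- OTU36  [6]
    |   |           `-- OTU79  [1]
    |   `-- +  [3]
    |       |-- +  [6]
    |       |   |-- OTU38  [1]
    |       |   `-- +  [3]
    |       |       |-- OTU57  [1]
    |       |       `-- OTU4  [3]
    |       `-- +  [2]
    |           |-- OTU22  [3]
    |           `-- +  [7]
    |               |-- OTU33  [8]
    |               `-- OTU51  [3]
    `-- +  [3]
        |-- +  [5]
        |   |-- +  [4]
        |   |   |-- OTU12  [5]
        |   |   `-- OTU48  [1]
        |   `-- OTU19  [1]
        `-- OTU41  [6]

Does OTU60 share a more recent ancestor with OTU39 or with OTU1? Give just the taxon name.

The MRCA of OTU60 and OTU39 subtends ((OTU60,(((OTU77,OTU65),(OTU70,OTU66)),OTU78)),(((OTU39,(OTU69,OTU6)),OTU20),(OTU36,OTU79))) (12 taxa).
The MRCA of OTU60 and OTU1 is the root, subtending the entire tree (30 taxa).
The first is nested inside the second, so OTU60 shares a more recent common ancestor with OTU39.

OTU39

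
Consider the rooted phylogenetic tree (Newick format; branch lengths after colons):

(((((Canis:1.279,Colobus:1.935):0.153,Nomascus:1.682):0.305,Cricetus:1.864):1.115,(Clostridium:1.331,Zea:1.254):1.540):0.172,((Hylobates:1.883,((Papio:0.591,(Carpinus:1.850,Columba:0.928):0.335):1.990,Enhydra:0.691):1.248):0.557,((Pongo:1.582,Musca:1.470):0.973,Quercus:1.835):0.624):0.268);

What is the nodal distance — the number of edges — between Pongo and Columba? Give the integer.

The MRCA of Pongo and Columba is the node subtending ((Hylobates,((Papio,(Carpinus,Columba)),Enhydra)),((Pongo,Musca),Quercus)).
From Pongo up to that node: 3 branches. From Columba up to the same node: 5 branches. Total: 3 + 5 = 8.

8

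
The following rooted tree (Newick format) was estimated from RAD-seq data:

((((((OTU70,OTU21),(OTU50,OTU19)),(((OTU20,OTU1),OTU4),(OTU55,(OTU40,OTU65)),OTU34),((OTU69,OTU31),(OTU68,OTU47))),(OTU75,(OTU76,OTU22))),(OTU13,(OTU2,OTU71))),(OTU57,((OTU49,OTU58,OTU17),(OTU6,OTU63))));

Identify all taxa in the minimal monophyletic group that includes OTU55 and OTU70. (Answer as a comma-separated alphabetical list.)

Tracing OTU55: it sits inside (OTU55,(OTU40,OTU65)).
Tracing OTU70: it sits inside (OTU70,OTU21).
The smallest clade enclosing both is (((OTU70,OTU21),(OTU50,OTU19)),(((OTU20,OTU1),OTU4),(OTU55,(OTU40,OTU65)),OTU34),((OTU69,OTU31),(OTU68,OTU47))); the answer is its 15 terminal taxa in alphabetical order.

OTU1, OTU19, OTU20, OTU21, OTU31, OTU34, OTU4, OTU40, OTU47, OTU50, OTU55, OTU65, OTU68, OTU69, OTU70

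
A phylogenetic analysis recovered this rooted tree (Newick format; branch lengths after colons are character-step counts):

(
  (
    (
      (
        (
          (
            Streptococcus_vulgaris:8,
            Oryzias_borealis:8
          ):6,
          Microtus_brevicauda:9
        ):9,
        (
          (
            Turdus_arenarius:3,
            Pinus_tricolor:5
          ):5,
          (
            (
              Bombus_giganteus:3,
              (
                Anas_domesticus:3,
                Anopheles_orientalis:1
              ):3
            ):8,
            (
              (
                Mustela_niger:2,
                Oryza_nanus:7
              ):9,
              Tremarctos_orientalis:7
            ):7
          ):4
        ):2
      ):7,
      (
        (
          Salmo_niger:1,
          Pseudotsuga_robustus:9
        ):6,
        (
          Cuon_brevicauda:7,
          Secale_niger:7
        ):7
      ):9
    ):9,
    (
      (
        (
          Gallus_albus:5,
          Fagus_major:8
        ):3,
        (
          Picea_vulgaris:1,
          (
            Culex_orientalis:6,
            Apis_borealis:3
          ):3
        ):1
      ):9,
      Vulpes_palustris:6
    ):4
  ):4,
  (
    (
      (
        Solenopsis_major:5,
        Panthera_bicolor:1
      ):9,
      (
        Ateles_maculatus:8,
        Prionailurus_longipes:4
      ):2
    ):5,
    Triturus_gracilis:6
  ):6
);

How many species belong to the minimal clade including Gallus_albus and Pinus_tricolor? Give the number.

The MRCA of Gallus_albus and Pinus_tricolor is the node subtending (((((Streptococcus_vulgaris,Oryzias_borealis),Microtus_brevicauda),((Turdus_arenarius,Pinus_tricolor),((Bombus_giganteus,(Anas_domesticus,Anopheles_orientalis)),((Mustela_niger,Oryza_nanus),Tremarctos_orientalis)))),((Salmo_niger,Pseudotsuga_robustus),(Cuon_brevicauda,Secale_niger))),(((Gallus_albus,Fagus_major),(Picea_vulgaris,(Culex_orientalis,Apis_borealis))),Vulpes_palustris)).
That clade contains 21 terminal taxa: Anas_domesticus, Anopheles_orientalis, Apis_borealis, Bombus_giganteus, Culex_orientalis, Cuon_brevicauda, Fagus_major, Gallus_albus, Microtus_brevicauda, Mustela_niger, Oryza_nanus, Oryzias_borealis, Picea_vulgaris, Pinus_tricolor, Pseudotsuga_robustus, Salmo_niger, Secale_niger, Streptococcus_vulgaris, Tremarctos_orientalis, Turdus_arenarius, Vulpes_palustris.

21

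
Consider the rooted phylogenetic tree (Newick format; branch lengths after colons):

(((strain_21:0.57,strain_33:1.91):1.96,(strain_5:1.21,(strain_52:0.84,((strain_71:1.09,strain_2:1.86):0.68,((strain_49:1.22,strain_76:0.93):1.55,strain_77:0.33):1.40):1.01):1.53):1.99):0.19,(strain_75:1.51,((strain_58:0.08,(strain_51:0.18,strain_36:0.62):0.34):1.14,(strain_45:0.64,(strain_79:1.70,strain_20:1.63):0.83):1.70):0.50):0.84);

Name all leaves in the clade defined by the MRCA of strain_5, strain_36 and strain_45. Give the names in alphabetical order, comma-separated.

strain_2, strain_20, strain_21, strain_33, strain_36, strain_45, strain_49, strain_5, strain_51, strain_52, strain_58, strain_71, strain_75, strain_76, strain_77, strain_79

Tracing strain_5: it sits inside (strain_5,(strain_52,((strain_71,strain_2),((strain_49,strain_76),strain_77)))).
Tracing strain_36: it sits inside (strain_51,strain_36).
Tracing strain_45: it sits inside (strain_45,(strain_79,strain_20)).
The smallest clade enclosing all 3 is the whole tree (their MRCA is the root), so the answer is all 16 tips in alphabetical order.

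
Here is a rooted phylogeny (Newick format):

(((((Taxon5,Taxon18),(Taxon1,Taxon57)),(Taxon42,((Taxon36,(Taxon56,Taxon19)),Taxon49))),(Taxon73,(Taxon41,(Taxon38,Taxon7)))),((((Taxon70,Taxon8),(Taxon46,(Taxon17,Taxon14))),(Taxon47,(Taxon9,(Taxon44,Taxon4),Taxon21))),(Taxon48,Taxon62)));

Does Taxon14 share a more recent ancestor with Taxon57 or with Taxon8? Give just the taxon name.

Taxon8

The MRCA of Taxon14 and Taxon8 subtends ((Taxon70,Taxon8),(Taxon46,(Taxon17,Taxon14))) (5 taxa).
The MRCA of Taxon14 and Taxon57 is the root, subtending the entire tree (25 taxa).
The first is nested inside the second, so Taxon14 shares a more recent common ancestor with Taxon8.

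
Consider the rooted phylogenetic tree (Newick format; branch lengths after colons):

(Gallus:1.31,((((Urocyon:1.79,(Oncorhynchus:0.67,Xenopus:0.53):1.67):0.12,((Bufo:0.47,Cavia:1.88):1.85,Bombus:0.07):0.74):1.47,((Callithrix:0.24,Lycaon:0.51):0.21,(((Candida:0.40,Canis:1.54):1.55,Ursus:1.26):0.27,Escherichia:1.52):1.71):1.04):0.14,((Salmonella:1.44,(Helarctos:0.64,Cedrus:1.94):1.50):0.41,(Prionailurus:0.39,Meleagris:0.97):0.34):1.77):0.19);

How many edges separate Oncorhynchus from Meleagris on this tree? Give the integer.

The MRCA of Oncorhynchus and Meleagris is the node subtending ((((Urocyon,(Oncorhynchus,Xenopus)),((Bufo,Cavia),Bombus)),((Callithrix,Lycaon),(((Candida,Canis),Ursus),Escherichia))),((Salmonella,(Helarctos,Cedrus)),(Prionailurus,Meleagris))).
From Oncorhynchus up to that node: 5 branches. From Meleagris up to the same node: 3 branches. Total: 5 + 3 = 8.

8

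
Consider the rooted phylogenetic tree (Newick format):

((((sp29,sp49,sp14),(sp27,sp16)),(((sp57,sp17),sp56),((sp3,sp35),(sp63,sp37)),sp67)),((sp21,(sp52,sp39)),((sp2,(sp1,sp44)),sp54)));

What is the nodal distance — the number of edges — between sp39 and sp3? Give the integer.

9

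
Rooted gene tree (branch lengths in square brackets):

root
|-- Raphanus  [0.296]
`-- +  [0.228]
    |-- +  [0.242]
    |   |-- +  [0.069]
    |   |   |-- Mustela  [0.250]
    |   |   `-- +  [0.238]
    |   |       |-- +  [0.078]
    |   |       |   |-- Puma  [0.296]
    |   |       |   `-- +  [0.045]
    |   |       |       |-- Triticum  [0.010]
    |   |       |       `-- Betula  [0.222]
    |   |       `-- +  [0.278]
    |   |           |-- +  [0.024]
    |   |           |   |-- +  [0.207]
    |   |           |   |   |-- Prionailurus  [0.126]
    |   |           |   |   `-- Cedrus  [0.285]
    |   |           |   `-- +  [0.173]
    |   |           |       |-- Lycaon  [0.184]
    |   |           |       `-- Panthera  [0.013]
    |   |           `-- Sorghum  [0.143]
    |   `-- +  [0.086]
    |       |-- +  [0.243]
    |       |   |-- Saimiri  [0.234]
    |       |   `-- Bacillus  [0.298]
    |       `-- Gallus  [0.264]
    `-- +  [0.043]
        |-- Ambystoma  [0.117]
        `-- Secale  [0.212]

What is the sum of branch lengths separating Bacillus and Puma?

1.308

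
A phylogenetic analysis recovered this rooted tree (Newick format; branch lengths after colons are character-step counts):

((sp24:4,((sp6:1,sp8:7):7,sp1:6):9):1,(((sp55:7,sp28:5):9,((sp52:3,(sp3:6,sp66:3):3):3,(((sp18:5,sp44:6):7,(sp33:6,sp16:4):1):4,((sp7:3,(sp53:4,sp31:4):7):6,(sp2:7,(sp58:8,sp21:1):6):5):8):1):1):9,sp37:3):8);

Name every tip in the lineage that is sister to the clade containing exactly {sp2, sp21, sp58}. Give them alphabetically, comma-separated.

sp31, sp53, sp7

The clade containing exactly {sp2, sp21, sp58} attaches to the tree at the node subtending ((sp7,(sp53,sp31)),(sp2,(sp58,sp21))).
The other lineage descending from that same node — the sister group — is (sp7,(sp53,sp31)); its 3 tips in alphabetical order are the answer.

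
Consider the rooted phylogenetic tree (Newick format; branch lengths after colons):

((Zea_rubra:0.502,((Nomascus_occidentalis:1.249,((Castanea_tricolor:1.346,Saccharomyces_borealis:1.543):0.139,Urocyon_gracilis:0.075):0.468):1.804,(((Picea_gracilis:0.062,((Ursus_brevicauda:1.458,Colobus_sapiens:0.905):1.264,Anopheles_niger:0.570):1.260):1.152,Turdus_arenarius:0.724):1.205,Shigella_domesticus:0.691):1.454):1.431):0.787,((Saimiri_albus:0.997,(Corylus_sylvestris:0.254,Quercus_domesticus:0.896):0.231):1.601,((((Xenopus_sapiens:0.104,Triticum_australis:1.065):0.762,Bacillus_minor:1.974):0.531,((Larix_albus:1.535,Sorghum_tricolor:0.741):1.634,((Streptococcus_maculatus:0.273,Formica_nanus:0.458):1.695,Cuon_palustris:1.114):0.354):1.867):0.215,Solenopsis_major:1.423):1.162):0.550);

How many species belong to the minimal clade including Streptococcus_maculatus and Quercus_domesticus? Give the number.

The MRCA of Streptococcus_maculatus and Quercus_domesticus is the node subtending ((Saimiri_albus,(Corylus_sylvestris,Quercus_domesticus)),((((Xenopus_sapiens,Triticum_australis),Bacillus_minor),((Larix_albus,Sorghum_tricolor),((Streptococcus_maculatus,Formica_nanus),Cuon_palustris))),Solenopsis_major)).
That clade contains 12 terminal taxa: Bacillus_minor, Corylus_sylvestris, Cuon_palustris, Formica_nanus, Larix_albus, Quercus_domesticus, Saimiri_albus, Solenopsis_major, Sorghum_tricolor, Streptococcus_maculatus, Triticum_australis, Xenopus_sapiens.

12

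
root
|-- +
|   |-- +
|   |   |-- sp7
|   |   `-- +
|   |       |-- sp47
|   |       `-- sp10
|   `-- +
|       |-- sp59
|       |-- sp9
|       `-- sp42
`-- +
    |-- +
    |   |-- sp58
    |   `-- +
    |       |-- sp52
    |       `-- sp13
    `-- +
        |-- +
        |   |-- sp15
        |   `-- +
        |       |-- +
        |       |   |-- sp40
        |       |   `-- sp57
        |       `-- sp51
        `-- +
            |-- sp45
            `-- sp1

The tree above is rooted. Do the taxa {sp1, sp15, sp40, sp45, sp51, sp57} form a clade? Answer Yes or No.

The most recent common ancestor of these taxa subtends ((sp15,((sp40,sp57),sp51)),(sp45,sp1)).
That clade has exactly 6 tips — every listed taxon and nothing else — so the group is monophyletic.

Yes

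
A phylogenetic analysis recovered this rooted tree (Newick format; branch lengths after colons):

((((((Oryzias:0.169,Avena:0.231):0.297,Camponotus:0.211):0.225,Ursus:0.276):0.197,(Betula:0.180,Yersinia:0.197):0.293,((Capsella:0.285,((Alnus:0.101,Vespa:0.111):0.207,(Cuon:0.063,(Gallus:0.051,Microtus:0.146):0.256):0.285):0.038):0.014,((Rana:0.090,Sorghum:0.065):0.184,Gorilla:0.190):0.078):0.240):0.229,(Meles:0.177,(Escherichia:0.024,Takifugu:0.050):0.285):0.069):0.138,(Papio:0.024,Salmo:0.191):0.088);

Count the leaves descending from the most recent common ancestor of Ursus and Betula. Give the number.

The MRCA of Ursus and Betula is the node subtending ((((Oryzias,Avena),Camponotus),Ursus),(Betula,Yersinia),((Capsella,((Alnus,Vespa),(Cuon,(Gallus,Microtus)))),((Rana,Sorghum),Gorilla))).
That clade contains 15 terminal taxa: Alnus, Avena, Betula, Camponotus, Capsella, Cuon, Gallus, Gorilla, Microtus, Oryzias, Rana, Sorghum, Ursus, Vespa, Yersinia.

15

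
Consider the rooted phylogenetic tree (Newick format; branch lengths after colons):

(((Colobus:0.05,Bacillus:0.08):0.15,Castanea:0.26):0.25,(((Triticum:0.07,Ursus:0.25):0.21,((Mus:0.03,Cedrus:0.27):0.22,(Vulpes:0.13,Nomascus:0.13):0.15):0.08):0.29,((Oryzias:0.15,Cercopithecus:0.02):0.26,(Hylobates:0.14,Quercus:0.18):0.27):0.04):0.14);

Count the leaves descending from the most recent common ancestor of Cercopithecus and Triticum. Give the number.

The MRCA of Cercopithecus and Triticum is the node subtending (((Triticum,Ursus),((Mus,Cedrus),(Vulpes,Nomascus))),((Oryzias,Cercopithecus),(Hylobates,Quercus))).
That clade contains 10 terminal taxa: Cedrus, Cercopithecus, Hylobates, Mus, Nomascus, Oryzias, Quercus, Triticum, Ursus, Vulpes.

10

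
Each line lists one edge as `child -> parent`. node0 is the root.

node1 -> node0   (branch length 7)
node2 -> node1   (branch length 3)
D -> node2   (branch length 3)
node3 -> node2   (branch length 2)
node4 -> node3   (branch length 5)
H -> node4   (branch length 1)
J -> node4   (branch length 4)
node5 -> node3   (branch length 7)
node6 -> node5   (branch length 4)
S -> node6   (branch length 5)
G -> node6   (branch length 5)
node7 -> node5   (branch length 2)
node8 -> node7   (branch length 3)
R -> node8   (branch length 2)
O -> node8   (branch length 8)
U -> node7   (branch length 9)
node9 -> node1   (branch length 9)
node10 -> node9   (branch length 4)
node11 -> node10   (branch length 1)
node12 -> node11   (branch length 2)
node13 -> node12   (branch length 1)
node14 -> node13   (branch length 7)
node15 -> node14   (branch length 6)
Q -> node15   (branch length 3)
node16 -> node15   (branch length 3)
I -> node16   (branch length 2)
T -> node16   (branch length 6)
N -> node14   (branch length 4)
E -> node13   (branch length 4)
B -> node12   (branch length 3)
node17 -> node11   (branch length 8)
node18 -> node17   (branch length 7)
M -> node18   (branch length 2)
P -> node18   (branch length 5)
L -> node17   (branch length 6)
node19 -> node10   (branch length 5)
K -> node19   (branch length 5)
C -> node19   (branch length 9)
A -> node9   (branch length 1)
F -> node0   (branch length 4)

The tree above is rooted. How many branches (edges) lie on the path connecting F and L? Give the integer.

The MRCA of F and L is the root of the tree.
From F up to that node: 1 branch. From L up to the same node: 6 branches. Total: 1 + 6 = 7.

7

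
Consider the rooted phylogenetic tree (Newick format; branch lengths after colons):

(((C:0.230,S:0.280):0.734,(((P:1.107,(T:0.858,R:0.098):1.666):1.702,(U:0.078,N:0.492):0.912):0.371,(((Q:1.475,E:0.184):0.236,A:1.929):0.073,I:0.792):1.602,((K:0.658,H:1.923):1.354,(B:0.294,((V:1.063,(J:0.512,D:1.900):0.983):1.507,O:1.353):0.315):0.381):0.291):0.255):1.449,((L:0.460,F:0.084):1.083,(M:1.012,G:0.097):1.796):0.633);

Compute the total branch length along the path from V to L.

The path runs V → … → MRCA → … → L; the MRCA is the root of the tree.
Branch lengths along that path: 1.063 + 1.507 + 0.315 + 0.381 + 0.291 + 0.255 + 1.449 + 0.633 + 1.083 + 0.460 = 7.437.

7.437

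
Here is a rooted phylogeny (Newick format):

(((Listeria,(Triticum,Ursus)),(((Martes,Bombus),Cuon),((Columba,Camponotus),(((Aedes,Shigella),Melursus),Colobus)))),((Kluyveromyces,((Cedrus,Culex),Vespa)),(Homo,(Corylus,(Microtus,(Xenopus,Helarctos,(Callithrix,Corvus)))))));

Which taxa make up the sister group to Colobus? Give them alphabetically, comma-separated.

Colobus attaches to the tree at the node subtending (((Aedes,Shigella),Melursus),Colobus).
The other lineage descending from that same node — the sister group — is ((Aedes,Shigella),Melursus); its 3 tips in alphabetical order are the answer.

Aedes, Melursus, Shigella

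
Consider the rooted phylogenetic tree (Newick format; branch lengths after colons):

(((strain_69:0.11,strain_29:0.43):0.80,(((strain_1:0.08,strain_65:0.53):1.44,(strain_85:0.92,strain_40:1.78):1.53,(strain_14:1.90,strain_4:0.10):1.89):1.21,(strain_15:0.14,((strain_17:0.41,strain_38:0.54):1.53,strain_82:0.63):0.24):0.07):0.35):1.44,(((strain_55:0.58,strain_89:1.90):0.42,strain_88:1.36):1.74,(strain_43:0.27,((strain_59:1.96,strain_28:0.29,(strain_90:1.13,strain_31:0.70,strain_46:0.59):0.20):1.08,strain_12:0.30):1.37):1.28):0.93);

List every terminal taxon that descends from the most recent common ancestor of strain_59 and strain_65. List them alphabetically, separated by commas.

Tracing strain_59: it sits inside (strain_59,strain_28,(strain_90,strain_31,strain_46)).
Tracing strain_65: it sits inside (strain_1,strain_65).
The smallest clade enclosing both is the whole tree (their MRCA is the root), so the answer is all 22 tips in alphabetical order.

strain_1, strain_12, strain_14, strain_15, strain_17, strain_28, strain_29, strain_31, strain_38, strain_4, strain_40, strain_43, strain_46, strain_55, strain_59, strain_65, strain_69, strain_82, strain_85, strain_88, strain_89, strain_90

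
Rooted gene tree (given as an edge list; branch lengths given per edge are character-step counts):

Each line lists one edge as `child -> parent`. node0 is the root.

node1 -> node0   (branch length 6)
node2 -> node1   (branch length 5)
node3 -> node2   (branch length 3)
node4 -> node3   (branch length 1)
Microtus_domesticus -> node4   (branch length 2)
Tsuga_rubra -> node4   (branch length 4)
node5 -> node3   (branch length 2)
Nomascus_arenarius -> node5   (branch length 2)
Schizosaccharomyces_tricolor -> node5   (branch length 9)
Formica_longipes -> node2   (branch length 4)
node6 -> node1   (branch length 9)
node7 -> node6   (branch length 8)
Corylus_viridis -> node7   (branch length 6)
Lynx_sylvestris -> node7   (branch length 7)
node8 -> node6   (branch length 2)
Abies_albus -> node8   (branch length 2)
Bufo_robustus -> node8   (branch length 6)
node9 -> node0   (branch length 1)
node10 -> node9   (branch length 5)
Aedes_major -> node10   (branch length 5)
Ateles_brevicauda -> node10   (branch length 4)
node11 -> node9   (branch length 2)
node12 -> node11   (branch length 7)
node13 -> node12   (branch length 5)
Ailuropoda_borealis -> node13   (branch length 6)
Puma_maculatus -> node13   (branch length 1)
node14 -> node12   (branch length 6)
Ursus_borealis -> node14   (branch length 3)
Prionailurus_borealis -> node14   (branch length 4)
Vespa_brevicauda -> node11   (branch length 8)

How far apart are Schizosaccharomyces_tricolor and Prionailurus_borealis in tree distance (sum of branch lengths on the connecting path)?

45

The path runs Schizosaccharomyces_tricolor → … → MRCA → … → Prionailurus_borealis; the MRCA is the root of the tree.
Branch lengths along that path: 9 + 2 + 3 + 5 + 6 + 1 + 2 + 7 + 6 + 4 = 45.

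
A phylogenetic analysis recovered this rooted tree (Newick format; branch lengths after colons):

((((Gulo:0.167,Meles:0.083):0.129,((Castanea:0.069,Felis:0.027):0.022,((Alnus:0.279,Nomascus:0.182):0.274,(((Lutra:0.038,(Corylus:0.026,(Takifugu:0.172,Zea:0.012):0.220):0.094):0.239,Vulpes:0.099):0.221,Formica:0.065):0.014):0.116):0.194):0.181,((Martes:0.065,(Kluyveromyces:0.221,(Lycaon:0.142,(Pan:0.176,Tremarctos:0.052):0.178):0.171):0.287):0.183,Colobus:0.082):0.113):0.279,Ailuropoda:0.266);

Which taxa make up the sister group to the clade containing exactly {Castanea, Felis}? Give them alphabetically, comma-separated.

Alnus, Corylus, Formica, Lutra, Nomascus, Takifugu, Vulpes, Zea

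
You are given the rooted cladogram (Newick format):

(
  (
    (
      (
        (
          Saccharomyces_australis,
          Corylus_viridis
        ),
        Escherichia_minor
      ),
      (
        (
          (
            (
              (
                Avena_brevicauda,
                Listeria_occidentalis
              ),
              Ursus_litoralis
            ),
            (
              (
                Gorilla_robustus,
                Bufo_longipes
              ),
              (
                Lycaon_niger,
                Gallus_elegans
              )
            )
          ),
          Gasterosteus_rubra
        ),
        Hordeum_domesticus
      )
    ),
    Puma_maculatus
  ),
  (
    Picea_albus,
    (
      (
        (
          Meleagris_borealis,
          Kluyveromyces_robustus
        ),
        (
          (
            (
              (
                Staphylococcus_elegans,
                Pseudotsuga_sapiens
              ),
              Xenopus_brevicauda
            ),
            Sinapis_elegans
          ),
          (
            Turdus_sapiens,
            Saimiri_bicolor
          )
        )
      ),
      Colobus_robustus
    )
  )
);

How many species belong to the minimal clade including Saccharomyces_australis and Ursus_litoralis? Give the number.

12

The MRCA of Saccharomyces_australis and Ursus_litoralis is the node subtending (((Saccharomyces_australis,Corylus_viridis),Escherichia_minor),(((((Avena_brevicauda,Listeria_occidentalis),Ursus_litoralis),((Gorilla_robustus,Bufo_longipes),(Lycaon_niger,Gallus_elegans))),Gasterosteus_rubra),Hordeum_domesticus)).
That clade contains 12 terminal taxa: Avena_brevicauda, Bufo_longipes, Corylus_viridis, Escherichia_minor, Gallus_elegans, Gasterosteus_rubra, Gorilla_robustus, Hordeum_domesticus, Listeria_occidentalis, Lycaon_niger, Saccharomyces_australis, Ursus_litoralis.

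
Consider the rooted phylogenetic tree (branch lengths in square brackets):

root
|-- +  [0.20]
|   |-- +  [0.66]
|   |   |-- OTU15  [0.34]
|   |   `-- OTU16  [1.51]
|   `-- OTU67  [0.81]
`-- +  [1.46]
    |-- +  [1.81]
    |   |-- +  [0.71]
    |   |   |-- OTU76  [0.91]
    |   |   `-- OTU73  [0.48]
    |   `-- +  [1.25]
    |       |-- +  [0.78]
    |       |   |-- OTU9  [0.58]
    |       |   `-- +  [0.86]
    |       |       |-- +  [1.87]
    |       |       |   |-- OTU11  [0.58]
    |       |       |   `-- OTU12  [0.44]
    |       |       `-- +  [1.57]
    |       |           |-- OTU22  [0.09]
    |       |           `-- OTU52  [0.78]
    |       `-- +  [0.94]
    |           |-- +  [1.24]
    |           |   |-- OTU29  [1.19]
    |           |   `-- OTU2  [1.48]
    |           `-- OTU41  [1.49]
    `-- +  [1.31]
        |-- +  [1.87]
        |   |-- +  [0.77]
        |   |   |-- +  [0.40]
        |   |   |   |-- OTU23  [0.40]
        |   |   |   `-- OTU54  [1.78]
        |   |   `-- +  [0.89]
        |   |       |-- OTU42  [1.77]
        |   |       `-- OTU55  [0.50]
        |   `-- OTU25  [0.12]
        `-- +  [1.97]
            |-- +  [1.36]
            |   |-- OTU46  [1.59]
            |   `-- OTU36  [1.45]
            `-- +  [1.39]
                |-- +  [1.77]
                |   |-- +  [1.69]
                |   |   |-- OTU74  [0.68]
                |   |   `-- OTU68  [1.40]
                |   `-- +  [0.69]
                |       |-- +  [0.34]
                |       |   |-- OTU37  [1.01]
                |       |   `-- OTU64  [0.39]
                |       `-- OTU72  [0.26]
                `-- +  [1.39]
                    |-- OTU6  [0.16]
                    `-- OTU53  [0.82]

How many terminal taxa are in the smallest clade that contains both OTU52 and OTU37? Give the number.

24

The MRCA of OTU52 and OTU37 is the node subtending (((OTU76,OTU73),((OTU9,((OTU11,OTU12),(OTU22,OTU52))),((OTU29,OTU2),OTU41))),((((OTU23,OTU54),(OTU42,OTU55)),OTU25),((OTU46,OTU36),(((OTU74,OTU68),((OTU37,OTU64),OTU72)),(OTU6,OTU53))))).
That clade contains 24 terminal taxa: OTU11, OTU12, OTU2, OTU22, OTU23, OTU25, OTU29, OTU36, OTU37, OTU41, OTU42, OTU46, OTU52, OTU53, OTU54, OTU55, OTU6, OTU64, OTU68, OTU72, OTU73, OTU74, OTU76, OTU9.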